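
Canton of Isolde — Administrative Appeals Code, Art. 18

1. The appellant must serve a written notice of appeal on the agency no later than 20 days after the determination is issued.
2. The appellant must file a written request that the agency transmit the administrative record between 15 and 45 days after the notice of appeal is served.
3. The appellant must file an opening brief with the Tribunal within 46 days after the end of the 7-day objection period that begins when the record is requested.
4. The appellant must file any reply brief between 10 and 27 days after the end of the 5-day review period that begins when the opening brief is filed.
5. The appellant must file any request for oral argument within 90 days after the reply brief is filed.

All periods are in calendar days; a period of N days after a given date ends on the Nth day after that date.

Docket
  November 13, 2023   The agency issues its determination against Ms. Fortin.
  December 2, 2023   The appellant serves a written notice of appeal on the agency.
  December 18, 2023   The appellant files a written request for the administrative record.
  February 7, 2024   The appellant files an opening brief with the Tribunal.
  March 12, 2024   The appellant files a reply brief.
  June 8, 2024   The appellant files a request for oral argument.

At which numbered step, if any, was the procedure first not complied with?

Step 4

Step 1: 20 days after November 13, 2023 (when the determination is issued) is December 3, 2023; completed December 2, 2023, before the deadline.
Step 2: the window is 15–45 days after December 2, 2023 (when the notice of appeal is served), so December 17, 2023 through January 16, 2024; done December 18, 2023 — within the window.
Step 3: 46 days after December 25, 2023 (end of the 7-day objection period, which began when the record is requested on December 18, 2023) is February 9, 2024; February 7, 2024 is within that limit.
Step 4: the window is 10–27 days after February 12, 2024 (end of the 5-day review period, which began when the opening brief is filed on February 7, 2024), so February 22, 2024 through March 10, 2024; March 12, 2024 is 2 days past the end of the window.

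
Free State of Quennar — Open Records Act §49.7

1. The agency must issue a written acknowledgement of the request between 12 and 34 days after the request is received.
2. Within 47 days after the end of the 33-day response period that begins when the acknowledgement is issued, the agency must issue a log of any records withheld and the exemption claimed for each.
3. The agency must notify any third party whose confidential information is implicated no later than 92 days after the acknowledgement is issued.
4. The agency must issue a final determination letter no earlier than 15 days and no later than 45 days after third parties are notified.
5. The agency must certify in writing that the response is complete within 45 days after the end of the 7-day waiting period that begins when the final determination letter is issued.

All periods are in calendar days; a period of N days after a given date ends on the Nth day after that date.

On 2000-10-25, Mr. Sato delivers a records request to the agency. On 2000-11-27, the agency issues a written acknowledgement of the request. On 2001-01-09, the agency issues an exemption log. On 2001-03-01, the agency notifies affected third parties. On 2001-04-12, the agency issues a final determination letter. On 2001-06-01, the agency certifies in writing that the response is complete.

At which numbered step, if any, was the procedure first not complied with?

Step 3

(1) the permitted window runs from 2000-10-25 + 12 = 2000-11-06 to 2000-10-25 + 34 = 2000-11-28; done 2000-11-27 — within the window.
(2) due by 2000-12-30 + 47 days = 2001-02-15; done 2001-01-09 — timely.
(3) due by 2000-11-27 + 92 days = 2001-02-27; done 2001-03-01 — 2 days late.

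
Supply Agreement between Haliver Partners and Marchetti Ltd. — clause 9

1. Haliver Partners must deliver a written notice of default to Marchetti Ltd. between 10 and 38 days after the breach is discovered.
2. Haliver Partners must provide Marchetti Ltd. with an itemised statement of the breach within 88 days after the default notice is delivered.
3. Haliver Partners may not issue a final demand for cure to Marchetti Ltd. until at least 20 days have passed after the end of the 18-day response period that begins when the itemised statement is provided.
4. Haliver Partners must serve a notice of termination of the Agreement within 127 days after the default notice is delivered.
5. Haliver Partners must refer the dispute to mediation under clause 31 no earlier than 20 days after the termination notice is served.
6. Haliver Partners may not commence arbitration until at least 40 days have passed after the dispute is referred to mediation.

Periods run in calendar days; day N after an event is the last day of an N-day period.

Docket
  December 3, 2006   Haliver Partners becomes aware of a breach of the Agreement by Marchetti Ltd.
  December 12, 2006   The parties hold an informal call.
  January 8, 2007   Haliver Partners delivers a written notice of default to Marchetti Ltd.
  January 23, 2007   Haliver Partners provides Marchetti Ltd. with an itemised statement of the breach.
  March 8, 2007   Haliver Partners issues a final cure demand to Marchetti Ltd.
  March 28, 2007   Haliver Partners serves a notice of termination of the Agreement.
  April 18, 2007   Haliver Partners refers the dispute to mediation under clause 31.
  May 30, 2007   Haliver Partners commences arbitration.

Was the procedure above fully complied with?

Yes

Step 1 — 10 and 38 days from December 3, 2006 (when the breach is discovered) are December 13, 2006 and January 10, 2007 respectively; done January 8, 2007 — within the window.
Step 2 — counting 88 days from January 8, 2007 (when the default notice is delivered) gives a deadline of April 6, 2007; January 23, 2007 is within that limit.
Step 3 — must wait 20 days from February 10, 2007 (end of the 18-day response period, which began when the itemised statement is provided on January 23, 2007), so not before March 2, 2007; March 8, 2007 is on or after that date.
Step 4 — counting 127 days from January 8, 2007 (when the default notice is delivered) gives a deadline of May 15, 2007; March 28, 2007 is within that limit.
Step 5 — must wait 20 days from March 28, 2007 (when the termination notice is served), so not before April 17, 2007; done April 18, 2007, after the minimum wait.
Step 6 — must wait 40 days from April 18, 2007 (when the dispute is referred to mediation), so not before May 28, 2007; May 30, 2007 is on or after that date.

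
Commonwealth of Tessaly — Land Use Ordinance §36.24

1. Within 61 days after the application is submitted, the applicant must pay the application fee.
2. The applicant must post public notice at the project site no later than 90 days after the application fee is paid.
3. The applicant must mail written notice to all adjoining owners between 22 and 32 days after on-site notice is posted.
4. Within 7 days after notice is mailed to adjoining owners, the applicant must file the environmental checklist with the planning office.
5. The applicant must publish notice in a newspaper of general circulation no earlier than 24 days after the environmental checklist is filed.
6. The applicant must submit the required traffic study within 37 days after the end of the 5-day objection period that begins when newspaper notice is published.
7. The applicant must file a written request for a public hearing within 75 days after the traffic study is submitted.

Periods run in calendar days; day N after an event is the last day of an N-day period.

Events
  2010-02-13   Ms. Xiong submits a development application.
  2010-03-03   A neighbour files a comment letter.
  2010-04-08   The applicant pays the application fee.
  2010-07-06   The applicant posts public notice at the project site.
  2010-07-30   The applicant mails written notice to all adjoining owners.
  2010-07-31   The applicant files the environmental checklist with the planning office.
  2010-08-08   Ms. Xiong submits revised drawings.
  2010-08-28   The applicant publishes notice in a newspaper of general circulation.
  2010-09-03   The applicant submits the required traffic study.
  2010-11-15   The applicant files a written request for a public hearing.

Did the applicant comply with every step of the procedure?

Step 1: 61 days after 2010-02-13 (when the application is submitted) is 2010-04-15; done 2010-04-08 — timely.
Step 2: 90 days after 2010-04-08 (when the application fee is paid) is 2010-07-07; done 2010-07-06 — timely.
Step 3: the window is 22–32 days after 2010-07-06 (when on-site notice is posted), so 2010-07-28 through 2010-08-07; 2010-07-30 falls inside that range.
Step 4: 7 days after 2010-07-30 (when notice is mailed to adjoining owners) is 2010-08-06; 2010-07-31 is within that limit.
Step 5: the earliest permitted date is 24 days after 2010-07-31 (when the environmental checklist is filed), i.e. 2010-08-24; done 2010-08-28 — permitted.
Step 6: 37 days after 2010-09-02 (end of the 5-day objection period, which began when newspaper notice is published on 2010-08-28) is 2010-10-09; completed 2010-09-03, before the deadline.
Step 7: 75 days after 2010-09-03 (when the traffic study is submitted) is 2010-11-17; done 2010-11-15 — timely.

Yes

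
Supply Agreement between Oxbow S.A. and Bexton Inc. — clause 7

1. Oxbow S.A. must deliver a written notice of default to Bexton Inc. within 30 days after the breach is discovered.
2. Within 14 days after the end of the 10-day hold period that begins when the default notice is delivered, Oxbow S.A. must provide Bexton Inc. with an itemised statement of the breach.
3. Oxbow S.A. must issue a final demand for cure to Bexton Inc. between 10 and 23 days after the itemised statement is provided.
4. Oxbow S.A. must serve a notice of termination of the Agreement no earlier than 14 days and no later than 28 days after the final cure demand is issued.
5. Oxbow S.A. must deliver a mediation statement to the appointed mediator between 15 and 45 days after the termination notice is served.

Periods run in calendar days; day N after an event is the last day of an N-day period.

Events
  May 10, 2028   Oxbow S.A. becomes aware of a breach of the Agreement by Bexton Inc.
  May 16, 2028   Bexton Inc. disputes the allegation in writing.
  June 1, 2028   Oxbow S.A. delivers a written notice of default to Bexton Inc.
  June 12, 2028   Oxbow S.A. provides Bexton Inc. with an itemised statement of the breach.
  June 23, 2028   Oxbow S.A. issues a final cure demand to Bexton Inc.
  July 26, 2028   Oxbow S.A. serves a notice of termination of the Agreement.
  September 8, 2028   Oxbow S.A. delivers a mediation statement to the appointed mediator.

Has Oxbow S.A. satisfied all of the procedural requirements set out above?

(1) due by May 10, 2028 + 30 days = June 9, 2028; June 1, 2028 is within that limit.
(2) due by June 11, 2028 + 14 days = June 25, 2028; done June 12, 2028 — timely.
(3) the permitted window runs from June 12, 2028 + 10 = June 22, 2028 to June 12, 2028 + 23 = July 5, 2028; June 23, 2028 falls inside that range.
(4) the permitted window runs from June 23, 2028 + 14 = July 7, 2028 to June 23, 2028 + 28 = July 21, 2028; done July 26, 2028 — 5 days after the window closed.

No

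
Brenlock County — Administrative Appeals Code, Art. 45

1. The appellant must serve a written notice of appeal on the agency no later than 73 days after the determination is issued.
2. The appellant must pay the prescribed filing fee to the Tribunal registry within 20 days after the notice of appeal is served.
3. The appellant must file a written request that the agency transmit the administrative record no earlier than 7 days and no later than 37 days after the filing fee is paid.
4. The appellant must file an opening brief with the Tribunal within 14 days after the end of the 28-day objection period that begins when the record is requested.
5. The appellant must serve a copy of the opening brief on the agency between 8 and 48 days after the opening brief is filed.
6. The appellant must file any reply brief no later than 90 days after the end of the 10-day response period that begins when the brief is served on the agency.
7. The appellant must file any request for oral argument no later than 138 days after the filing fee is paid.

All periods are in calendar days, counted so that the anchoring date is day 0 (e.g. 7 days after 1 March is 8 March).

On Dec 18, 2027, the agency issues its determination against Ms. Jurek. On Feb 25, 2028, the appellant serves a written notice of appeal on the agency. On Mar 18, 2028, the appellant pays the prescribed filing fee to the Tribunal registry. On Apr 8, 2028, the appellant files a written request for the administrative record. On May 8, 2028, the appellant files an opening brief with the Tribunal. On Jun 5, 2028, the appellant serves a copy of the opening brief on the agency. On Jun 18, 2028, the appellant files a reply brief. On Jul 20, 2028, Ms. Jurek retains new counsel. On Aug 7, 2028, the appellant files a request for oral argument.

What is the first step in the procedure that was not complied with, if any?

Step 2

Step 1: 73 days after Dec 18, 2027 (when the determination is issued) is Feb 29, 2028; Feb 25, 2028 is within that limit.
Step 2: 20 days after Feb 25, 2028 (when the notice of appeal is served) is Mar 16, 2028; done Mar 18, 2028 — 2 days late.
The analysis stops there.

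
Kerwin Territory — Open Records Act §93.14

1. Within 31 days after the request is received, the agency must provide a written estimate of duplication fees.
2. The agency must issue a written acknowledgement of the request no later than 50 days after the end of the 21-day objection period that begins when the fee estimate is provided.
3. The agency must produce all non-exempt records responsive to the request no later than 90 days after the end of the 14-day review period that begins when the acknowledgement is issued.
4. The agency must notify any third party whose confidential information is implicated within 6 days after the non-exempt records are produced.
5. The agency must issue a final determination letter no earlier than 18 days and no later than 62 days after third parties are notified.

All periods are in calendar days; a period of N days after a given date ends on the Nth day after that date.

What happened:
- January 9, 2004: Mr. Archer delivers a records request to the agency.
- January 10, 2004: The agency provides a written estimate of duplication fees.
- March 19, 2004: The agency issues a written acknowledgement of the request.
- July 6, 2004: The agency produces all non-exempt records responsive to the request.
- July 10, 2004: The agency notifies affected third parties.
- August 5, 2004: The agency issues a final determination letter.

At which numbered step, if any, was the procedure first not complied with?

Step 3

Step 1: 31 days after January 9, 2004 (when the request is received) is February 9, 2004; January 10, 2004 is within that limit.
Step 2: 50 days after January 31, 2004 (end of the 21-day objection period, which began when the fee estimate is provided on January 10, 2004) is March 21, 2004; completed March 19, 2004, before the deadline.
Step 3: 90 days after April 2, 2004 (end of the 14-day review period, which began when the acknowledgement is issued on March 19, 2004) is July 1, 2004; done July 6, 2004 — 5 days late.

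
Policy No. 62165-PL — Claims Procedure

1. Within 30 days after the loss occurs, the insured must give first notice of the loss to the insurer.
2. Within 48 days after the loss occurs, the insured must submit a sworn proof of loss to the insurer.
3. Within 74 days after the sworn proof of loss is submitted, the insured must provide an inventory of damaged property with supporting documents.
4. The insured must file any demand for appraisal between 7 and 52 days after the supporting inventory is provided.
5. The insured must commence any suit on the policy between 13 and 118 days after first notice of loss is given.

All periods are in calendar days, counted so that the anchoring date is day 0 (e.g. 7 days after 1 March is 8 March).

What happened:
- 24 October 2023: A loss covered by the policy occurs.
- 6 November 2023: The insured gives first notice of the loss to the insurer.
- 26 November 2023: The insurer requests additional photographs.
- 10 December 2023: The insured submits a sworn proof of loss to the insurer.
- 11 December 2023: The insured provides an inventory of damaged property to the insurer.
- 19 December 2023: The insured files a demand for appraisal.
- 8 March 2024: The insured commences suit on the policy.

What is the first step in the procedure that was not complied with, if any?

Step 5

(1) due by 24 October 2023 + 30 days = 23 November 2023; done 6 November 2023 — timely.
(2) due by 24 October 2023 + 48 days = 11 December 2023; 10 December 2023 is within that limit.
(3) due by 10 December 2023 + 74 days = 22 February 2024; completed 11 December 2023, before the deadline.
(4) the permitted window runs from 11 December 2023 + 7 = 18 December 2023 to 11 December 2023 + 52 = 1 February 2024; 19 December 2023 falls inside that range.
(5) the permitted window runs from 6 November 2023 + 13 = 19 November 2023 to 6 November 2023 + 118 = 3 March 2024; 8 March 2024 is 5 days past the end of the window.
No need to go further; step 5 was not satisfied.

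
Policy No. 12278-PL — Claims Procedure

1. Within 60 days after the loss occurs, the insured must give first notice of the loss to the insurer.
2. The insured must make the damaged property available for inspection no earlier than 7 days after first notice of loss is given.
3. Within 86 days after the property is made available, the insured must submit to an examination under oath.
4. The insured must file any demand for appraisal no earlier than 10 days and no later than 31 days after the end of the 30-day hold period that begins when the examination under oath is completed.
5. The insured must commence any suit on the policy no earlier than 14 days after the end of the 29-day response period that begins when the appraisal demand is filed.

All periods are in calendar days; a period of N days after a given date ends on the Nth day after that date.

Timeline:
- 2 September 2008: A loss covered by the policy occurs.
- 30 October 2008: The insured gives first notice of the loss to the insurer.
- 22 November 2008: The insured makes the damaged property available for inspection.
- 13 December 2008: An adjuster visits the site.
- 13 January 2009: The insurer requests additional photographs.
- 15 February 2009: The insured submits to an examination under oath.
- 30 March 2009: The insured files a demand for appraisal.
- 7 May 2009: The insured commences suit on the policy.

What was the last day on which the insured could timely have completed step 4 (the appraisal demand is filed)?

17 April 2009

The examination under oath is completed on 15 February 2009; the 30-day hold period therefore ends 17 March 2009, and step 4 runs from that date. The window is 10–31 days after 17 March 2009; it closes on 17 April 2009.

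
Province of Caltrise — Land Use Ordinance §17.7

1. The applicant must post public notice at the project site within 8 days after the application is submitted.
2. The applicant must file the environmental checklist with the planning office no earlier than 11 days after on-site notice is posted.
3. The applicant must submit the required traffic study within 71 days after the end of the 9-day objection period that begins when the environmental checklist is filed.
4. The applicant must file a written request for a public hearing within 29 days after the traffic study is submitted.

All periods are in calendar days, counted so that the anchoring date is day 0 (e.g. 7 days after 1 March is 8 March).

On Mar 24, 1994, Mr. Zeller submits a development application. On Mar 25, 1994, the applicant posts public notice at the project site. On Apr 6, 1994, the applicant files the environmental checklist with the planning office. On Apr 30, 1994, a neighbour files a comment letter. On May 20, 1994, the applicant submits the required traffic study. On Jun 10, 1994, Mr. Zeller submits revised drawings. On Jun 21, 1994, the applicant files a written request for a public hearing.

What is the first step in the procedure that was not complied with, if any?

Step 4

Step 1: 8 days after Mar 24, 1994 (when the application is submitted) is Apr 1, 1994; completed Mar 25, 1994, before the deadline.
Step 2: the earliest permitted date is 11 days after Mar 25, 1994 (when on-site notice is posted), i.e. Apr 5, 1994; Apr 6, 1994 is on or after that date.
Step 3: 71 days after Apr 15, 1994 (end of the 9-day objection period, which began when the environmental checklist is filed on Apr 6, 1994) is Jun 25, 1994; completed May 20, 1994, before the deadline.
Step 4: 29 days after May 20, 1994 (when the traffic study is submitted) is Jun 18, 1994; done Jun 21, 1994 — 3 days late.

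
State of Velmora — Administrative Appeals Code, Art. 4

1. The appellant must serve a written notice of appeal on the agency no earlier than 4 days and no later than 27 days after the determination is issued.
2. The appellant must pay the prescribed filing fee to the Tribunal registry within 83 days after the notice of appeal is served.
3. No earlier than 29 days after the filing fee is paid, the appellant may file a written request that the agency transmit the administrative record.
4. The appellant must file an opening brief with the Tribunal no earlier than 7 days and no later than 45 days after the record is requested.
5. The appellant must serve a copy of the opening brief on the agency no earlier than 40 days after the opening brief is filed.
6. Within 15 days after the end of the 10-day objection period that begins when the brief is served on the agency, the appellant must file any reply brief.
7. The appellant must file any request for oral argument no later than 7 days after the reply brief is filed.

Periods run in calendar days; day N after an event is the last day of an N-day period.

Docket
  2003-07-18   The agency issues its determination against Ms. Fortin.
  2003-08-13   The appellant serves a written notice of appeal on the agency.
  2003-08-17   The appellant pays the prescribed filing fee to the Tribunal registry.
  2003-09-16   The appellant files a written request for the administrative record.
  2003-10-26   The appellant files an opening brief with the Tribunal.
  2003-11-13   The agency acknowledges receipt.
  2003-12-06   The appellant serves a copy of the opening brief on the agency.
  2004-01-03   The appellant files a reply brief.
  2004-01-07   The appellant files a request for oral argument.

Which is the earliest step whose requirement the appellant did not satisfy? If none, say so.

Step 1 — 4 and 27 days from 2003-07-18 (when the determination is issued) are 2003-07-22 and 2003-08-14 respectively; 2003-08-13 falls inside that range.
Step 2 — counting 83 days from 2003-08-13 (when the notice of appeal is served) gives a deadline of 2003-11-04; 2003-08-17 is within that limit.
Step 3 — must wait 29 days from 2003-08-17 (when the filing fee is paid), so not before 2003-09-15; done 2003-09-16, after the minimum wait.
Step 4 — 7 and 45 days from 2003-09-16 (when the record is requested) are 2003-09-23 and 2003-10-31 respectively; done 2003-10-26 — within the window.
Step 5 — must wait 40 days from 2003-10-26 (when the opening brief is filed), so not before 2003-12-05; done 2003-12-06, after the minimum wait.
Step 6 — counting 15 days from 2003-12-16 (end of the 10-day objection period, which began when the brief is served on the agency on 2003-12-06) gives a deadline of 2003-12-31; 2004-01-03 misses that deadline by 3 days.
No need to go further; step 6 was not satisfied.

Step 6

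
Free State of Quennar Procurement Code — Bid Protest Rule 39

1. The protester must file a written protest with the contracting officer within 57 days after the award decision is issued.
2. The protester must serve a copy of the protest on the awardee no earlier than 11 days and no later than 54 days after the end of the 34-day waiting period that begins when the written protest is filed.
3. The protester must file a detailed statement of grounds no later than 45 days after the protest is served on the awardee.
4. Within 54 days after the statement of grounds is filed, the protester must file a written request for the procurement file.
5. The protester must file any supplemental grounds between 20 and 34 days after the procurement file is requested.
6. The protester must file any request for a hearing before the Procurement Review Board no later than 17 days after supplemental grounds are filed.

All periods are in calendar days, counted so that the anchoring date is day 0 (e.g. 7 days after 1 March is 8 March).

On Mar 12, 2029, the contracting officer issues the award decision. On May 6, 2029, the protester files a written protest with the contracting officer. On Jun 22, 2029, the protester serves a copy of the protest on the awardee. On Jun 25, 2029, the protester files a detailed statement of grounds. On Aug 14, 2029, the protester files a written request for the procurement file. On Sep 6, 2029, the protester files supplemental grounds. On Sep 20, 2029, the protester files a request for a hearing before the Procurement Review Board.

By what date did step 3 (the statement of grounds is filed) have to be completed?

Aug 6, 2029

Step 3 runs from Jun 22, 2029, when the protest is served on the awardee. 45 days after Jun 22, 2029 is Aug 6, 2029.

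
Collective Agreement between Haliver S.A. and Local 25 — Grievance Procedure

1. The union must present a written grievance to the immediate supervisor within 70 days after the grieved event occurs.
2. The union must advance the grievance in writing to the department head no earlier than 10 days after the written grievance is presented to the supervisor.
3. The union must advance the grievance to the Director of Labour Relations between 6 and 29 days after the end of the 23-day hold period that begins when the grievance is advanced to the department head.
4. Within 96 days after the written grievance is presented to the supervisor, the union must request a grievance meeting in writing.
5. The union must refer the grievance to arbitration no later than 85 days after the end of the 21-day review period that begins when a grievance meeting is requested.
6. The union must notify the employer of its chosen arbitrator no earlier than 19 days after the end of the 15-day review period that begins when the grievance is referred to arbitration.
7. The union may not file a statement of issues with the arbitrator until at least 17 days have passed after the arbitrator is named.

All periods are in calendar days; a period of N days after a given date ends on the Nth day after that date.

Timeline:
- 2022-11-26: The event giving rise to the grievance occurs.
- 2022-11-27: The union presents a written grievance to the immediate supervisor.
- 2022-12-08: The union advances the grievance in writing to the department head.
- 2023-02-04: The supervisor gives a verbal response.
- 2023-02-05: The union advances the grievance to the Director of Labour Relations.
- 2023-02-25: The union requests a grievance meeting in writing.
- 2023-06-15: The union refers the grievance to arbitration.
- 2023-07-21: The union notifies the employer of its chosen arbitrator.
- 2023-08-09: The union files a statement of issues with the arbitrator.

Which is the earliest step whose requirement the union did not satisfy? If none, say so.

(1) due by 2022-11-26 + 70 days = 2023-02-04; done 2022-11-27 — timely.
(2) permitted from 2022-11-27 + 10 days = 2022-12-07 onward; done 2022-12-08 — permitted.
(3) the permitted window runs from 2022-12-31 + 6 = 2023-01-06 to 2022-12-31 + 29 = 2023-01-29; 2023-02-05 is 7 days past the end of the window.

Step 3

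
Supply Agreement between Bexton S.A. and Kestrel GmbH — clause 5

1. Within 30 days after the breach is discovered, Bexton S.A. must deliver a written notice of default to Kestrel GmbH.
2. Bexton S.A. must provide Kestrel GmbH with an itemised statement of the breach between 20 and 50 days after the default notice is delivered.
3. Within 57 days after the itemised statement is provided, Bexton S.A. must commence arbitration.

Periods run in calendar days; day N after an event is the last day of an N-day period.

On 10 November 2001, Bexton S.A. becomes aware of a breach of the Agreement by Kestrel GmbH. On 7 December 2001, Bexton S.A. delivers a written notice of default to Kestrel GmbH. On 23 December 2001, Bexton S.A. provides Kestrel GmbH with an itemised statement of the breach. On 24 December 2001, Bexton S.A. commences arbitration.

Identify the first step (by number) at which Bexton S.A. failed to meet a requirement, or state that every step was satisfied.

Step 1: 30 days after 10 November 2001 (when the breach is discovered) is 10 December 2001; completed 7 December 2001, before the deadline.
Step 2: the window is 20–50 days after 7 December 2001 (when the default notice is delivered), so 27 December 2001 through 26 January 2002; done 23 December 2001 — 4 days before the window opened.

Step 2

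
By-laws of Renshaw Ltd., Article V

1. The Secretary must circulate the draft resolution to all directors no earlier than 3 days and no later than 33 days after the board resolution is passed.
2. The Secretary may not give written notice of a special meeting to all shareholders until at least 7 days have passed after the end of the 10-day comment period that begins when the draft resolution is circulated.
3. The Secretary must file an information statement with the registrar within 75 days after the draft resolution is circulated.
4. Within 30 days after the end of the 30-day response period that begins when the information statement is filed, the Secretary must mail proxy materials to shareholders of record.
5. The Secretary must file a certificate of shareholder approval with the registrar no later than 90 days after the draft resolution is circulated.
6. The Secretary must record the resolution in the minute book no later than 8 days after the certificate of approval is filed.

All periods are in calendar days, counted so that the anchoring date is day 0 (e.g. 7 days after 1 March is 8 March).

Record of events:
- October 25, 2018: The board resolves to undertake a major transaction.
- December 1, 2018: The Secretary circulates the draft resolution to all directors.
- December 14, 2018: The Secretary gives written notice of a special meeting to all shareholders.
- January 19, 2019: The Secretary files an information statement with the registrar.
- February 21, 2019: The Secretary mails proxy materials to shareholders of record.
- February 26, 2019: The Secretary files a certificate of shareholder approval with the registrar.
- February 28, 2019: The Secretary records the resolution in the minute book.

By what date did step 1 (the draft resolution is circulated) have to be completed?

November 27, 2018

Step 1 runs from October 25, 2018, when the board resolution is passed. The window is 3–33 days after October 25, 2018; it closes on November 27, 2018.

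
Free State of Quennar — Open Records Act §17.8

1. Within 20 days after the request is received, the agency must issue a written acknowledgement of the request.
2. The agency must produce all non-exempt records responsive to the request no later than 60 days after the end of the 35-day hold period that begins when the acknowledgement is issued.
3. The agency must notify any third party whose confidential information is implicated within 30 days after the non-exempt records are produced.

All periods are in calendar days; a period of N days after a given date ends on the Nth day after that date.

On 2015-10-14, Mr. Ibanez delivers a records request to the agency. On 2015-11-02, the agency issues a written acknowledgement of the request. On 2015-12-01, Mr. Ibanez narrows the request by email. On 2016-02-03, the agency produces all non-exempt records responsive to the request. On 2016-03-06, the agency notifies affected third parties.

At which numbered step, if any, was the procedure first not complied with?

Step 3

Step 1: 20 days after 2015-10-14 (when the request is received) is 2015-11-03; 2015-11-02 is within that limit.
Step 2: 60 days after 2015-12-07 (end of the 35-day hold period, which began when the acknowledgement is issued on 2015-11-02) is 2016-02-05; 2016-02-03 is within that limit.
Step 3: 30 days after 2016-02-03 (when the non-exempt records are produced) is 2016-03-04; done 2016-03-06 — 2 days late.
That is the first point of non-compliance.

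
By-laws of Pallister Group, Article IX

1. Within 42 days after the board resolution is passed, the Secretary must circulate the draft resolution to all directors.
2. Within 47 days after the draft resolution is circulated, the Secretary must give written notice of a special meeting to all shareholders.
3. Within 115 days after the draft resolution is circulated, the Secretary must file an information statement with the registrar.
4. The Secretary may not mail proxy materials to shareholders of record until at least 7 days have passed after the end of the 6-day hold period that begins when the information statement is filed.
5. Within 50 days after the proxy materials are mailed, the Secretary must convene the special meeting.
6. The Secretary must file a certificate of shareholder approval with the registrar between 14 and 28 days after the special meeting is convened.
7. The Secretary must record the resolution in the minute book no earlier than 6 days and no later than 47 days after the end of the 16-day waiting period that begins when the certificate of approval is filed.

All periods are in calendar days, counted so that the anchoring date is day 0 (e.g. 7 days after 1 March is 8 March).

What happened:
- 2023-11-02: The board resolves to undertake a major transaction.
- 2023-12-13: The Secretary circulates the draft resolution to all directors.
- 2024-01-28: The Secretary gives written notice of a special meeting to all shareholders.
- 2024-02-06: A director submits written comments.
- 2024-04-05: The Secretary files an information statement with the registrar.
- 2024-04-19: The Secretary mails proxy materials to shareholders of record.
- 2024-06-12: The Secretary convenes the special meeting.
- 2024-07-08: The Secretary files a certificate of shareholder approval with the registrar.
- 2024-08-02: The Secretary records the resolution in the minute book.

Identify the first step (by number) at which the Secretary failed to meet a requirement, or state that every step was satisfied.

Step 5

(1) due by 2023-11-02 + 42 days = 2023-12-14; 2023-12-13 is within that limit.
(2) due by 2023-12-13 + 47 days = 2024-01-29; completed 2024-01-28, before the deadline.
(3) due by 2023-12-13 + 115 days = 2024-04-06; 2024-04-05 is within that limit.
(4) permitted from 2024-04-11 + 7 days = 2024-04-18 onward; done 2024-04-19 — permitted.
(5) due by 2024-04-19 + 50 days = 2024-06-08; not done until 2024-06-12, 4 days after the deadline.
Later steps need not be reached.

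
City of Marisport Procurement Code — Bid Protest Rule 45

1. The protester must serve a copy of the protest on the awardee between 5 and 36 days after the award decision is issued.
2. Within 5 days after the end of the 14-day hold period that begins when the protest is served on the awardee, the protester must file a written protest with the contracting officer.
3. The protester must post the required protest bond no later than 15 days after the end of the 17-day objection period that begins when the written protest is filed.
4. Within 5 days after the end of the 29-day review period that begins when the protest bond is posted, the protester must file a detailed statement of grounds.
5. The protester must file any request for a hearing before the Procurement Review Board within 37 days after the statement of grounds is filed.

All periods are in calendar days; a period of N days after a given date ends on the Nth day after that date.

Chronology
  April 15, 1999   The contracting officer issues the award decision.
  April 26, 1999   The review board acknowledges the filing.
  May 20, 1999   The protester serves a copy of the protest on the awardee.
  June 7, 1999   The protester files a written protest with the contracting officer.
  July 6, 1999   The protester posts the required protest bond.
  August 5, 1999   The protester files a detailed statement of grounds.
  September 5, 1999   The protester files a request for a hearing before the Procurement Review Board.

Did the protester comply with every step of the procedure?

Yes

Step 1 — 5 and 36 days from April 15, 1999 (when the award decision is issued) are April 20, 1999 and May 21, 1999 respectively; done May 20, 1999, which is between those dates.
Step 2 — counting 5 days from June 3, 1999 (end of the 14-day hold period, which began when the protest is served on the awardee on May 20, 1999) gives a deadline of June 8, 1999; done June 7, 1999 — timely.
Step 3 — counting 15 days from June 24, 1999 (end of the 17-day objection period, which began when the written protest is filed on June 7, 1999) gives a deadline of July 9, 1999; July 6, 1999 is within that limit.
Step 4 — counting 5 days from August 4, 1999 (end of the 29-day review period, which began when the protest bond is posted on July 6, 1999) gives a deadline of August 9, 1999; completed August 5, 1999, before the deadline.
Step 5 — counting 37 days from August 5, 1999 (when the statement of grounds is filed) gives a deadline of September 11, 1999; done September 5, 1999 — timely.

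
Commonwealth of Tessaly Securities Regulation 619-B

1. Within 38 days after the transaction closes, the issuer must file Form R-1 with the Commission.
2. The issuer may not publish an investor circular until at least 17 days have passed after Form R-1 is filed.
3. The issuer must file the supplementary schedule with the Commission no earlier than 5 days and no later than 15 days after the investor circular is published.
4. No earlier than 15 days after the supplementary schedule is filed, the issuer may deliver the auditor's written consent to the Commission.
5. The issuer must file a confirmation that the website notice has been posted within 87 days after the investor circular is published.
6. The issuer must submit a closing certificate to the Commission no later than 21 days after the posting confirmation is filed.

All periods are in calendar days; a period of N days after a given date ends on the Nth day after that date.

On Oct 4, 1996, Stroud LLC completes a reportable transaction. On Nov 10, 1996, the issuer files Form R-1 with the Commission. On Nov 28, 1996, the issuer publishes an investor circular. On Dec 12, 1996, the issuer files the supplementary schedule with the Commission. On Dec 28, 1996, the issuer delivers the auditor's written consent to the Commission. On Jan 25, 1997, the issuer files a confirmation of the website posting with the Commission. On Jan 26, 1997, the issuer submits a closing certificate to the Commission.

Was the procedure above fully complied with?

(1) due by Oct 4, 1996 + 38 days = Nov 11, 1996; Nov 10, 1996 is within that limit.
(2) permitted from Nov 10, 1996 + 17 days = Nov 27, 1996 onward; done Nov 28, 1996 — permitted.
(3) the permitted window runs from Nov 28, 1996 + 5 = Dec 3, 1996 to Nov 28, 1996 + 15 = Dec 13, 1996; done Dec 12, 1996 — within the window.
(4) permitted from Dec 12, 1996 + 15 days = Dec 27, 1996 onward; Dec 28, 1996 is on or after that date.
(5) due by Nov 28, 1996 + 87 days = Feb 23, 1997; done Jan 25, 1997 — timely.
(6) due by Jan 25, 1997 + 21 days = Feb 15, 1997; Jan 26, 1997 is within that limit.

Yes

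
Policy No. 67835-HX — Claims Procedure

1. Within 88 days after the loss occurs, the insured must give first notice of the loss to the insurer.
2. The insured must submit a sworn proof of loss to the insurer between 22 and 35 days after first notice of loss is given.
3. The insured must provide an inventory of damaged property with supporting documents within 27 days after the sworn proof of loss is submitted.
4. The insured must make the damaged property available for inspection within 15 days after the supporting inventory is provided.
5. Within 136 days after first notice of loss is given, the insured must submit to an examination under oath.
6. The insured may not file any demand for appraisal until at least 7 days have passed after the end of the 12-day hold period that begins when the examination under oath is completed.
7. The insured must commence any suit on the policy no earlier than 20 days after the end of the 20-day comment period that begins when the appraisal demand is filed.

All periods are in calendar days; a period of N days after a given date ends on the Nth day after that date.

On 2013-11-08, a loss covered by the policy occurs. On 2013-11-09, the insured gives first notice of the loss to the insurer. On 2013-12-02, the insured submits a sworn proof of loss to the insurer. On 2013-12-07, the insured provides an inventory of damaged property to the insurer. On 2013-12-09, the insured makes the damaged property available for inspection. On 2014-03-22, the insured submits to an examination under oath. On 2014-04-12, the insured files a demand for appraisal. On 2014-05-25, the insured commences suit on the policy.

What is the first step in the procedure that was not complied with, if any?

Step 1 — counting 88 days from 2013-11-08 (when the loss occurs) gives a deadline of 2014-02-04; done 2013-11-09 — timely.
Step 2 — 22 and 35 days from 2013-11-09 (when first notice of loss is given) are 2013-12-01 and 2013-12-14 respectively; done 2013-12-02, which is between those dates.
Step 3 — counting 27 days from 2013-12-02 (when the sworn proof of loss is submitted) gives a deadline of 2013-12-29; done 2013-12-07 — timely.
Step 4 — counting 15 days from 2013-12-07 (when the supporting inventory is provided) gives a deadline of 2013-12-22; 2013-12-09 is within that limit.
Step 5 — counting 136 days from 2013-11-09 (when first notice of loss is given) gives a deadline of 2014-03-25; completed 2014-03-22, before the deadline.
Step 6 — must wait 7 days from 2014-04-03 (end of the 12-day hold period, which began when the examination under oath is completed on 2014-03-22), so not before 2014-04-10; done 2014-04-12 — permitted.
Step 7 — must wait 20 days from 2014-05-02 (end of the 20-day comment period, which began when the appraisal demand is filed on 2014-04-12), so not before 2014-05-22; done 2014-05-25, after the minimum wait.

None — every step was satisfied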